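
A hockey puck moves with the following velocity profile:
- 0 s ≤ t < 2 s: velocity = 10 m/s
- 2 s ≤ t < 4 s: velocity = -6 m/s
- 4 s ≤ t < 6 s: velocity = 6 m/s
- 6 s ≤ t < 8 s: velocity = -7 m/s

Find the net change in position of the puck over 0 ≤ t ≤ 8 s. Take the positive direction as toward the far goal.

Displacement is the signed area under the v-t curve.
0–2 s: 10 × 2 = 20 m
2–4 s: -6 × 2 = -12 m
4–6 s: 6 × 2 = 12 m
6–8 s: -7 × 2 = -14 m
Net displacement = 6 m

6 m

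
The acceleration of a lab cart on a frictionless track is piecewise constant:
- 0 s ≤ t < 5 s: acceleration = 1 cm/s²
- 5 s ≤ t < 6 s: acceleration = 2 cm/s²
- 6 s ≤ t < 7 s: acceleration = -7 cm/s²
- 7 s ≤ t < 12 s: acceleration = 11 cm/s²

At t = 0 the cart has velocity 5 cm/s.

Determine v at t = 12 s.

Δv equals the area under the a-t graph; then v = v₀ + Δv.
0–5 s: 1 × 5 = 5 cm/s
5–6 s: 2 × 1 = 2 cm/s
6–7 s: -7 × 1 = -7 cm/s
7–12 s: 11 × 5 = 55 cm/s
Δv = 55 cm/s, so v(12) = 5 + (55) = 60 cm/s.

60 cm/s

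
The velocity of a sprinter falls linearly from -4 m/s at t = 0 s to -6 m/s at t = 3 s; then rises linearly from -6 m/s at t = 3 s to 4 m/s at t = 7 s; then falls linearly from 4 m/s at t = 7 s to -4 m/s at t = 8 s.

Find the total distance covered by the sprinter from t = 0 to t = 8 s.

Distance (not displacement) is the total path length: add the absolute areas under v-t.
0–3 s: |½(-4 + -6)(3)| = 15 m
3–7 s: v = 0 at t = 5.4 s; triangle areas 7.2 + 3.2 = 10.4 m
7–8 s: v = 0 at t = 7.5 s; triangle areas 1 + 1 = 2 m
Total distance = 27.4 m

27.4 m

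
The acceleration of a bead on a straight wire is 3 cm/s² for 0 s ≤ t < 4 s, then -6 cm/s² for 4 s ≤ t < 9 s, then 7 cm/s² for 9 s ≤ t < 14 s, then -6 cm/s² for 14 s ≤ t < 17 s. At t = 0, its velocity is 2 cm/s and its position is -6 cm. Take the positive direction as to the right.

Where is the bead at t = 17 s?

On each constant-a segment, Δv = aΔt and Δx = v₀Δt + ½aΔt²; chain segment to segment.
0–4 s: v starts 2 cm/s; Δx = 2·4 + ½·3·4² = 32 cm; v ends 14 cm/s.
4–9 s: v starts 14 cm/s; Δx = 14·5 + ½·-6·5² = -5 cm; v ends -16 cm/s.
9–14 s: v starts -16 cm/s; Δx = -16·5 + ½·7·5² = 7.5 cm; v ends 19 cm/s.
14–17 s: v starts 19 cm/s; Δx = 19·3 + ½·-6·3² = 30 cm; v ends 1 cm/s.
x(17) = -6 + Σ Δx = 58.5 cm.

58.5 cm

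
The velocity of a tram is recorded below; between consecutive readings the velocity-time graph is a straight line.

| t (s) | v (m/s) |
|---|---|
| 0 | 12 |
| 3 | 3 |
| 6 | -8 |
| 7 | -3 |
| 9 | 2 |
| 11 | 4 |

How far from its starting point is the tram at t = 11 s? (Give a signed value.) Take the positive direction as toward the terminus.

Net displacement equals the area under the velocity-time graph (areas below the axis count negative).
0–3 s: ½(12 + 3)(3) = 22.5 m
3–6 s: ½(3 + -8)(3) = -7.5 m
6–7 s: ½(-8 + -3)(1) = -5.5 m
7–9 s: ½(-3 + 2)(2) = -1 m
9–11 s: ½(2 + 4)(2) = 6 m
Net displacement = 14.5 m

14.5 m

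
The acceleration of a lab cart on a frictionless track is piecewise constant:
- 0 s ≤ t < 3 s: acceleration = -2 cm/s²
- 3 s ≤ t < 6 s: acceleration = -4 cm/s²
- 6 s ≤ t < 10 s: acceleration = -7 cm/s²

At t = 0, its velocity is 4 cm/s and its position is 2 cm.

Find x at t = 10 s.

On each constant-a segment, Δv = aΔt and Δx = v₀Δt + ½aΔt²; chain segment to segment.
0–3 s: v starts 4 cm/s; Δx = 4·3 + ½·-2·3² = 3 cm; v ends -2 cm/s.
3–6 s: v starts -2 cm/s; Δx = -2·3 + ½·-4·3² = -24 cm; v ends -14 cm/s.
6–10 s: v starts -14 cm/s; Δx = -14·4 + ½·-7·4² = -112 cm; v ends -42 cm/s.
x(10) = 2 + Σ Δx = -131 cm.

-131 cm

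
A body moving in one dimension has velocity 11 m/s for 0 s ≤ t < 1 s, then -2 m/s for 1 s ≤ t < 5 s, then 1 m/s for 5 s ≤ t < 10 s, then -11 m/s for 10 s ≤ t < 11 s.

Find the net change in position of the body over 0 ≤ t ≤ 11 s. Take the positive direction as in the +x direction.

Displacement is the signed area under the v-t curve.
0–1 s: 11 × 1 = 11 m
1–5 s: -2 × 4 = -8 m
5–10 s: 1 × 5 = 5 m
10–11 s: -11 × 1 = -11 m
Net displacement = -3 m

-3 m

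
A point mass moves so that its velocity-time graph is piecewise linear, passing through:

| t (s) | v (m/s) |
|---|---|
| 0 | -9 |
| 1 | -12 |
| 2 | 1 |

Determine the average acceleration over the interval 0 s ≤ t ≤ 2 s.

Average acceleration = Δv/Δt = (1 − -9)/(2 − 0) = 5 m/s².

5 m/s²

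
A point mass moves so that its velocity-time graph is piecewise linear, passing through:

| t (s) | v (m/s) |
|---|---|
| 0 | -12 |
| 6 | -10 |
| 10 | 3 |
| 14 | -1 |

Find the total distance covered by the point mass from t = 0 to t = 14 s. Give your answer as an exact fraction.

Total distance travelled is ∫|v| dt — sum the magnitudes of each area piece.
0–6 s: |½(-12 + -10)(6)| = 66 m
6–10 s: v = 0 at t = 118/13 s; triangle areas 200/13 + 18/13 = 218/13 m
10–14 s: v = 0 at t = 13 s; triangle areas 4.5 + 0.5 = 5 m
Total distance = 1141/13 m

1141/13 m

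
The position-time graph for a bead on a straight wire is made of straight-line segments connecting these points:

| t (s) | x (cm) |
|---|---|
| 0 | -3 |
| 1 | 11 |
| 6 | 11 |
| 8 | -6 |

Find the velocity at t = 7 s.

-8.5 cm/s

Velocity is the slope of the x-t graph on 6–8 s: (-6 − 11)/(8 − 6) = -8.5 cm/s.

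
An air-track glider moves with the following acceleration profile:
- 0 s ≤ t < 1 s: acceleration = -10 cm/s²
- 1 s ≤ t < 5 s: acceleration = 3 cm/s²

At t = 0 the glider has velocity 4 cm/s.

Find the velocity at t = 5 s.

Δv equals the area under the a-t graph; then v = v₀ + Δv.
0–1 s: -10 × 1 = -10 cm/s
1–5 s: 3 × 4 = 12 cm/s
Δv = 2 cm/s, so v(5) = 4 + (2) = 6 cm/s.

6 cm/s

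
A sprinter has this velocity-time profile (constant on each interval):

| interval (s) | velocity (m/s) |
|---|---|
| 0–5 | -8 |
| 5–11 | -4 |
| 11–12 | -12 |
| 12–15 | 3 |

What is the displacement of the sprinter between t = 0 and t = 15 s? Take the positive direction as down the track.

-67 m

Displacement is the signed area under the v-t curve.
0–5 s: -8 × 5 = -40 m
5–11 s: -4 × 6 = -24 m
11–12 s: -12 × 1 = -12 m
12–15 s: 3 × 3 = 9 m
Net displacement = -67 m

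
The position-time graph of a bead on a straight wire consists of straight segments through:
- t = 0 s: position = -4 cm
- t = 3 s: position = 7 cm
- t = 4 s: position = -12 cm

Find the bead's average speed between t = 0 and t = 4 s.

7.5 cm/s

Average speed = (total path length)/(elapsed time); on a piecewise-linear x-t graph the path length is Σ|Δx|.
0–3 s: |Δx| = |7 − -4| = 11 cm
3–4 s: |Δx| = |-12 − 7| = 19 cm
Total path = 30 cm; average speed = 30/4 = 7.5 cm/s.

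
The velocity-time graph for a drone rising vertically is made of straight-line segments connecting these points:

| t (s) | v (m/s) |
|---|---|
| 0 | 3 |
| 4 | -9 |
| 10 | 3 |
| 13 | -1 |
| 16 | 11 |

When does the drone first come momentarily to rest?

t = 1 s

v changes sign on 0–4 s (from 3 to -9); the graph is linear there, so v = 0 at t = 0 + (-3)·(4 − 0)/(-9 − 3) = 1 s.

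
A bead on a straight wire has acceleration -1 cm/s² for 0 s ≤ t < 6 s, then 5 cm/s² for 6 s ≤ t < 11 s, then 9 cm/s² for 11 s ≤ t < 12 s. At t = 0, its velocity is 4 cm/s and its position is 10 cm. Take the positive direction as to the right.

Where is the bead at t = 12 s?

On each constant-a segment, Δv = aΔt and Δx = v₀Δt + ½aΔt²; chain segment to segment.
0–6 s: v starts 4 cm/s; Δx = 4·6 + ½·-1·6² = 6 cm; v ends -2 cm/s.
6–11 s: v starts -2 cm/s; Δx = -2·5 + ½·5·5² = 52.5 cm; v ends 23 cm/s.
11–12 s: v starts 23 cm/s; Δx = 23·1 + ½·9·1² = 27.5 cm; v ends 32 cm/s.
x(12) = 10 + Σ Δx = 96 cm.

96 cm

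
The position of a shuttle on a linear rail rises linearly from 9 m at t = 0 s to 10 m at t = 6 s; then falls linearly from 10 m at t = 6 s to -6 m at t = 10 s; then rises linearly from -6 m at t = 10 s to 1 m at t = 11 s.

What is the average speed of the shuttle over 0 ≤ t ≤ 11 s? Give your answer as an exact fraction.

24/11 m/s

Average speed = (total path length)/(elapsed time); on a piecewise-linear x-t graph the path length is Σ|Δx|.
0–6 s: |Δx| = |10 − 9| = 1 m
6–10 s: |Δx| = |-6 − 10| = 16 m
10–11 s: |Δx| = |1 − -6| = 7 m
Total path = 24 m; average speed = 24/11 = 24/11 m/s.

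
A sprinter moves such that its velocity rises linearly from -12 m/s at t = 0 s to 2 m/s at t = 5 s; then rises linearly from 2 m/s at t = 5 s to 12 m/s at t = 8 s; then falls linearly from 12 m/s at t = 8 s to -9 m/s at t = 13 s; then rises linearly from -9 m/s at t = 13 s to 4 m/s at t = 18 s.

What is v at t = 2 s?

On 0–5 s the graph is linear from -12 to 2 m/s: v(2) = -12 + (2 − -12)·(2 − 0)/(5 − 0) = -6.4 m/s.

-6.4 m/s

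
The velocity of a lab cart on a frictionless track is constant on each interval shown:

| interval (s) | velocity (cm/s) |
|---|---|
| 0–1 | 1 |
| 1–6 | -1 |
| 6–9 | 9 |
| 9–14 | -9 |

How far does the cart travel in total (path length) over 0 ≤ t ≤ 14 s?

78 cm

Total distance travelled is ∫|v| dt — sum the magnitudes of each area piece.
0–1 s: |1| × 1 = 1 cm
1–6 s: |-1| × 5 = 5 cm
6–9 s: |9| × 3 = 27 cm
9–14 s: |-9| × 5 = 45 cm
Total distance = 78 cm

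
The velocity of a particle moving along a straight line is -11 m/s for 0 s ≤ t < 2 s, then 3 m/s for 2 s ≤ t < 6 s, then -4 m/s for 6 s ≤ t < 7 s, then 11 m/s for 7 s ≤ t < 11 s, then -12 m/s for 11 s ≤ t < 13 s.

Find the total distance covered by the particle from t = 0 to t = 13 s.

106 m

Total distance travelled is ∫|v| dt — sum the magnitudes of each area piece.
0–2 s: |-11| × 2 = 22 m
2–6 s: |3| × 4 = 12 m
6–7 s: |-4| × 1 = 4 m
7–11 s: |11| × 4 = 44 m
11–13 s: |-12| × 2 = 24 m
Total distance = 106 m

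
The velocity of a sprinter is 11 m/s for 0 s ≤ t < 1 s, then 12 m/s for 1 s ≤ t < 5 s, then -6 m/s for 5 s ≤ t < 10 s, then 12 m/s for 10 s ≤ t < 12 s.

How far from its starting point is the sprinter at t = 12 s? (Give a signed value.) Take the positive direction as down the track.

Displacement is the signed area under the v-t curve.
0–1 s: 11 × 1 = 11 m
1–5 s: 12 × 4 = 48 m
5–10 s: -6 × 5 = -30 m
10–12 s: 12 × 2 = 24 m
Net displacement = 53 m

53 m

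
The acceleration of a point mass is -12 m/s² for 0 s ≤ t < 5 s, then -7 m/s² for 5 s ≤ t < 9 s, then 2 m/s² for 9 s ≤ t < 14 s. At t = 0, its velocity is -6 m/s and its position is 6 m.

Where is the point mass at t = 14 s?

On each constant-a segment, Δv = aΔt and Δx = v₀Δt + ½aΔt²; chain segment to segment.
0–5 s: v starts -6 m/s; Δx = -6·5 + ½·-12·5² = -180 m; v ends -66 m/s.
5–9 s: v starts -66 m/s; Δx = -66·4 + ½·-7·4² = -320 m; v ends -94 m/s.
9–14 s: v starts -94 m/s; Δx = -94·5 + ½·2·5² = -445 m; v ends -84 m/s.
x(14) = 6 + Σ Δx = -939 m.

-939 m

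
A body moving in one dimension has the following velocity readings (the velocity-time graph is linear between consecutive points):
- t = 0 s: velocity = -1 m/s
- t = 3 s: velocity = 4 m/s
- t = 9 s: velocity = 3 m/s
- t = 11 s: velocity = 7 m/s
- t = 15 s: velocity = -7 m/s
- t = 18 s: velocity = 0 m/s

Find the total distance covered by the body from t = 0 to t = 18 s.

Distance (not displacement) is the total path length: add the absolute areas under v-t.
0–3 s: v = 0 at t = 0.6 s; triangle areas 0.3 + 4.8 = 5.1 m
3–9 s: |½(4 + 3)(6)| = 21 m
9–11 s: |½(3 + 7)(2)| = 10 m
11–15 s: v = 0 at t = 13 s; triangle areas 7 + 7 = 14 m
15–18 s: |½(-7 + 0)(3)| = 10.5 m
Total distance = 60.6 m

60.6 m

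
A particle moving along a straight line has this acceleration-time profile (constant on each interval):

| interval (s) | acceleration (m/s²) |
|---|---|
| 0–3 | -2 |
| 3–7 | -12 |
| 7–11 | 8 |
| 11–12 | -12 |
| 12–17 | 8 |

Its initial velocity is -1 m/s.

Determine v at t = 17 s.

5 m/s

Δv equals the area under the a-t graph; then v = v₀ + Δv.
0–3 s: -2 × 3 = -6 m/s
3–7 s: -12 × 4 = -48 m/s
7–11 s: 8 × 4 = 32 m/s
11–12 s: -12 × 1 = -12 m/s
12–17 s: 8 × 5 = 40 m/s
Δv = 6 m/s, so v(17) = -1 + (6) = 5 m/s.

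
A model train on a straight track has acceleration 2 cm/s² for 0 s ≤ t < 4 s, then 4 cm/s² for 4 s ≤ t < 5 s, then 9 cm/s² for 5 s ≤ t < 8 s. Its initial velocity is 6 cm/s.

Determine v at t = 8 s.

Δv equals the area under the a-t graph; then v = v₀ + Δv.
0–4 s: 2 × 4 = 8 cm/s
4–5 s: 4 × 1 = 4 cm/s
5–8 s: 9 × 3 = 27 cm/s
Δv = 39 cm/s, so v(8) = 6 + (39) = 45 cm/s.

45 cm/s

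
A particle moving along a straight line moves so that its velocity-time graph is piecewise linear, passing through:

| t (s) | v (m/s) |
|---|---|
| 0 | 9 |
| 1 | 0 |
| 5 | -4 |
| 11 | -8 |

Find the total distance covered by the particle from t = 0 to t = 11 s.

48.5 m

Distance (not displacement) is the total path length: add the absolute areas under v-t.
0–1 s: |½(9 + 0)(1)| = 4.5 m
1–5 s: |½(0 + -4)(4)| = 8 m
5–11 s: |½(-4 + -8)(6)| = 36 m
Total distance = 48.5 m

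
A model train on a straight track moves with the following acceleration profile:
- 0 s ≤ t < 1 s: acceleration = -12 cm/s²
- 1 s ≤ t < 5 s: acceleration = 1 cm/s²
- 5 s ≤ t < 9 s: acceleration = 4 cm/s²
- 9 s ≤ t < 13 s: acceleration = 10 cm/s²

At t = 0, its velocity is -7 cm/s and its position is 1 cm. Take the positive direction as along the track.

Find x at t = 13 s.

-24 cm

On each constant-a segment, Δv = aΔt and Δx = v₀Δt + ½aΔt²; chain segment to segment.
0–1 s: v starts -7 cm/s; Δx = -7·1 + ½·-12·1² = -13 cm; v ends -19 cm/s.
1–5 s: v starts -19 cm/s; Δx = -19·4 + ½·1·4² = -68 cm; v ends -15 cm/s.
5–9 s: v starts -15 cm/s; Δx = -15·4 + ½·4·4² = -28 cm; v ends 1 cm/s.
9–13 s: v starts 1 cm/s; Δx = 1·4 + ½·10·4² = 84 cm; v ends 41 cm/s.
x(13) = 1 + Σ Δx = -24 cm.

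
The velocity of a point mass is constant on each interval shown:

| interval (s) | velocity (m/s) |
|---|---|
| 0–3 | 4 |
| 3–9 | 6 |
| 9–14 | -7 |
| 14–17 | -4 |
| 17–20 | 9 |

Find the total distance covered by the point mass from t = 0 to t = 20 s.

Total distance travelled is ∫|v| dt — sum the magnitudes of each area piece.
0–3 s: |4| × 3 = 12 m
3–9 s: |6| × 6 = 36 m
9–14 s: |-7| × 5 = 35 m
14–17 s: |-4| × 3 = 12 m
17–20 s: |9| × 3 = 27 m
Total distance = 122 m

122 m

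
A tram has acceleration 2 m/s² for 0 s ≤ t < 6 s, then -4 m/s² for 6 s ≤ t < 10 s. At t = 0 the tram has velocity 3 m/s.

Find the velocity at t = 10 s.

Δv equals the area under the a-t graph; then v = v₀ + Δv.
0–6 s: 2 × 6 = 12 m/s
6–10 s: -4 × 4 = -16 m/s
Δv = -4 m/s, so v(10) = 3 + (-4) = -1 m/s.

-1 m/s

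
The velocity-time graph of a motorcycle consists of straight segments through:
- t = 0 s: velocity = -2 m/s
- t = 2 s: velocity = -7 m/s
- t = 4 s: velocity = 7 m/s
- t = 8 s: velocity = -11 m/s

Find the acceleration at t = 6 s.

-4.5 m/s²

Acceleration is the slope of the v-t graph on 4–8 s: (-11 − 7)/(8 − 4) = -4.5 m/s².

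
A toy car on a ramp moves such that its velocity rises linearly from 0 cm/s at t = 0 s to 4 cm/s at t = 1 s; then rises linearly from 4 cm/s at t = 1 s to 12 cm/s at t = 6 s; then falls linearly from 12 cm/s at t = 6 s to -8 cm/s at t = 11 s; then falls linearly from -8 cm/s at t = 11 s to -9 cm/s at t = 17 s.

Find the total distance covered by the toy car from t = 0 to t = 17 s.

Total distance travelled is ∫|v| dt — sum the magnitudes of each area piece.
0–1 s: |½(0 + 4)(1)| = 2 cm
1–6 s: |½(4 + 12)(5)| = 40 cm
6–11 s: v = 0 at t = 9 s; triangle areas 18 + 8 = 26 cm
11–17 s: |½(-8 + -9)(6)| = 51 cm
Total distance = 119 cm

119 cm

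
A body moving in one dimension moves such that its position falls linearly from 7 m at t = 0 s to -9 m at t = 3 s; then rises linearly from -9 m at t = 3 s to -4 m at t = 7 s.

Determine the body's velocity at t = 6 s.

Velocity is the slope of the x-t graph on 3–7 s: (-4 − -9)/(7 − 3) = 1.25 m/s.

1.25 m/s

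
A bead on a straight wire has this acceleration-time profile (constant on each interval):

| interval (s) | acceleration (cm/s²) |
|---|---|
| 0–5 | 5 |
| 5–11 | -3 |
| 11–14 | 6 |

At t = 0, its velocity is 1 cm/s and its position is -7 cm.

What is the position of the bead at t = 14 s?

On each constant-a segment, Δv = aΔt and Δx = v₀Δt + ½aΔt²; chain segment to segment.
0–5 s: v starts 1 cm/s; Δx = 1·5 + ½·5·5² = 67.5 cm; v ends 26 cm/s.
5–11 s: v starts 26 cm/s; Δx = 26·6 + ½·-3·6² = 102 cm; v ends 8 cm/s.
11–14 s: v starts 8 cm/s; Δx = 8·3 + ½·6·3² = 51 cm; v ends 26 cm/s.
x(14) = -7 + Σ Δx = 213.5 cm.

213.5 cm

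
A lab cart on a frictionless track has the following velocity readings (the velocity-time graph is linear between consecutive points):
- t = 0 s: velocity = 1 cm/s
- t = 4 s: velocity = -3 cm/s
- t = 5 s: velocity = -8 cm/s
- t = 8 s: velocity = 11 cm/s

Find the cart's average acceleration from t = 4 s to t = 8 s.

3.5 cm/s²

Average acceleration = Δv/Δt = (11 − -3)/(8 − 4) = 3.5 cm/s².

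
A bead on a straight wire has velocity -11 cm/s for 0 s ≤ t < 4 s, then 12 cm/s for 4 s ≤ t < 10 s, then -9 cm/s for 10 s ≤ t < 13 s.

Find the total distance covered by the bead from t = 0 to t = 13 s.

143 cm

Total distance travelled is ∫|v| dt — sum the magnitudes of each area piece.
0–4 s: |-11| × 4 = 44 cm
4–10 s: |12| × 6 = 72 cm
10–13 s: |-9| × 3 = 27 cm
Total distance = 143 cm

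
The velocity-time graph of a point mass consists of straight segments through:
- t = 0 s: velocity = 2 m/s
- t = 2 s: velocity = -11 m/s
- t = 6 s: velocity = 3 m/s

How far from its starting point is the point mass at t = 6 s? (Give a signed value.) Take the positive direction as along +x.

-25 m

Net displacement equals the area under the velocity-time graph (areas below the axis count negative).
0–2 s: ½(2 + -11)(2) = -9 m
2–6 s: ½(-11 + 3)(4) = -16 m
Net displacement = -25 m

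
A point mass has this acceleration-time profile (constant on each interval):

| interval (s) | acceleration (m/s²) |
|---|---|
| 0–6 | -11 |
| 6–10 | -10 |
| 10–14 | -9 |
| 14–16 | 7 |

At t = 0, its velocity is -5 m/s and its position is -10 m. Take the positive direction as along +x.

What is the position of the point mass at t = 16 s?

-1398 m

On each constant-a segment, Δv = aΔt and Δx = v₀Δt + ½aΔt²; chain segment to segment.
0–6 s: v starts -5 m/s; Δx = -5·6 + ½·-11·6² = -228 m; v ends -71 m/s.
6–10 s: v starts -71 m/s; Δx = -71·4 + ½·-10·4² = -364 m; v ends -111 m/s.
10–14 s: v starts -111 m/s; Δx = -111·4 + ½·-9·4² = -516 m; v ends -147 m/s.
14–16 s: v starts -147 m/s; Δx = -147·2 + ½·7·2² = -280 m; v ends -133 m/s.
x(16) = -10 + Σ Δx = -1398 m.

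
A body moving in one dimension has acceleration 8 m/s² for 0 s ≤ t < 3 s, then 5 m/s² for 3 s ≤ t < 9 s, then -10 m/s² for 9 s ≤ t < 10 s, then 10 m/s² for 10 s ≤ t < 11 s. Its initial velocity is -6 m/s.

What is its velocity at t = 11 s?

48 m/s

Δv equals the area under the a-t graph; then v = v₀ + Δv.
0–3 s: 8 × 3 = 24 m/s
3–9 s: 5 × 6 = 30 m/s
9–10 s: -10 × 1 = -10 m/s
10–11 s: 10 × 1 = 10 m/s
Δv = 54 m/s, so v(11) = -6 + (54) = 48 m/s.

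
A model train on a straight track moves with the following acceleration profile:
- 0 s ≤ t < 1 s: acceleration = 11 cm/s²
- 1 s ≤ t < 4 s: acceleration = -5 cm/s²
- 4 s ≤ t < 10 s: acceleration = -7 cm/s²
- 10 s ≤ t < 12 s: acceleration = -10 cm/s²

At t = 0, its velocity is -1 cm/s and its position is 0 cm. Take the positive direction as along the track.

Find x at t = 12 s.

-258 cm

On each constant-a segment, Δv = aΔt and Δx = v₀Δt + ½aΔt²; chain segment to segment.
0–1 s: v starts -1 cm/s; Δx = -1·1 + ½·11·1² = 4.5 cm; v ends 10 cm/s.
1–4 s: v starts 10 cm/s; Δx = 10·3 + ½·-5·3² = 7.5 cm; v ends -5 cm/s.
4–10 s: v starts -5 cm/s; Δx = -5·6 + ½·-7·6² = -156 cm; v ends -47 cm/s.
10–12 s: v starts -47 cm/s; Δx = -47·2 + ½·-10·2² = -114 cm; v ends -67 cm/s.
x(12) = 0 + Σ Δx = -258 cm.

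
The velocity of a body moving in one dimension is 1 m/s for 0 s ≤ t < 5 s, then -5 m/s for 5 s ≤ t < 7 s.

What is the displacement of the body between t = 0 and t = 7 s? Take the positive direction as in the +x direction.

Net displacement equals the area under the velocity-time graph (areas below the axis count negative).
0–5 s: 1 × 5 = 5 m
5–7 s: -5 × 2 = -10 m
Net displacement = -5 m

-5 m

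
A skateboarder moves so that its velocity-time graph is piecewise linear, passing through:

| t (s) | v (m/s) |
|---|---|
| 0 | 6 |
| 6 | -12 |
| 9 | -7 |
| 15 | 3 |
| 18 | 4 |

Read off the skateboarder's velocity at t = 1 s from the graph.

3 m/s

On 0–6 s the graph is linear from 6 to -12 m/s: v(1) = 6 + (-12 − 6)·(1 − 0)/(6 − 0) = 3 m/s.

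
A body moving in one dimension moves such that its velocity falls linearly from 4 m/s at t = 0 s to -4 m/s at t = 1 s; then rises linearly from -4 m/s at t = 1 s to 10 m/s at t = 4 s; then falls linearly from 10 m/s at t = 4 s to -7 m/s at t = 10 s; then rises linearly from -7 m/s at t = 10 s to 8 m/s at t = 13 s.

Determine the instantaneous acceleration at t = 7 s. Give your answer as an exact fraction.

Acceleration is the slope of the v-t graph on 4–10 s: (-7 − 10)/(10 − 4) = -17/6 m/s².

-17/6 m/s²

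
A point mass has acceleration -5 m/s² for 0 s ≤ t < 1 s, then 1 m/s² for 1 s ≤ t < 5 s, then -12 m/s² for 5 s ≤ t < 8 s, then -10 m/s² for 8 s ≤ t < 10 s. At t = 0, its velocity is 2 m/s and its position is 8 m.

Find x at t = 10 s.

-137.5 m

On each constant-a segment, Δv = aΔt and Δx = v₀Δt + ½aΔt²; chain segment to segment.
0–1 s: v starts 2 m/s; Δx = 2·1 + ½·-5·1² = -0.5 m; v ends -3 m/s.
1–5 s: v starts -3 m/s; Δx = -3·4 + ½·1·4² = -4 m; v ends 1 m/s.
5–8 s: v starts 1 m/s; Δx = 1·3 + ½·-12·3² = -51 m; v ends -35 m/s.
8–10 s: v starts -35 m/s; Δx = -35·2 + ½·-10·2² = -90 m; v ends -55 m/s.
x(10) = 8 + Σ Δx = -137.5 m.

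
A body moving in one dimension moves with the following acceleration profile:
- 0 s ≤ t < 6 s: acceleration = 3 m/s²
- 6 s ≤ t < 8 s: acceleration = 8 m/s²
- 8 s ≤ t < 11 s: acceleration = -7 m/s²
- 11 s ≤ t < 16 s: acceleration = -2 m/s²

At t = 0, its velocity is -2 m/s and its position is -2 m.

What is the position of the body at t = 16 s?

182.5 m

On each constant-a segment, Δv = aΔt and Δx = v₀Δt + ½aΔt²; chain segment to segment.
0–6 s: v starts -2 m/s; Δx = -2·6 + ½·3·6² = 42 m; v ends 16 m/s.
6–8 s: v starts 16 m/s; Δx = 16·2 + ½·8·2² = 48 m; v ends 32 m/s.
8–11 s: v starts 32 m/s; Δx = 32·3 + ½·-7·3² = 64.5 m; v ends 11 m/s.
11–16 s: v starts 11 m/s; Δx = 11·5 + ½·-2·5² = 30 m; v ends 1 m/s.
x(16) = -2 + Σ Δx = 182.5 m.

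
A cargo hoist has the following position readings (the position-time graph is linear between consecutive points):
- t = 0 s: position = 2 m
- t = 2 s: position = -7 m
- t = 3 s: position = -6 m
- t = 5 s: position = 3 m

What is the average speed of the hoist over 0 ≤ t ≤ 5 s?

3.8 m/s

Average speed = (total path length)/(elapsed time); on a piecewise-linear x-t graph the path length is Σ|Δx|.
0–2 s: |Δx| = |-7 − 2| = 9 m
2–3 s: |Δx| = |-6 − -7| = 1 m
3–5 s: |Δx| = |3 − -6| = 9 m
Total path = 19 m; average speed = 19/5 = 3.8 m/s.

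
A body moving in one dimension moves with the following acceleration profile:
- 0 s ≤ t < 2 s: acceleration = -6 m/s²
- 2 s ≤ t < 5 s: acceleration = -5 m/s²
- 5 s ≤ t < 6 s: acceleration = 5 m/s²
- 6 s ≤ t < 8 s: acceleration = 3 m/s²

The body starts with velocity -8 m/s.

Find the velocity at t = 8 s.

-24 m/s

Δv equals the area under the a-t graph; then v = v₀ + Δv.
0–2 s: -6 × 2 = -12 m/s
2–5 s: -5 × 3 = -15 m/s
5–6 s: 5 × 1 = 5 m/s
6–8 s: 3 × 2 = 6 m/s
Δv = -16 m/s, so v(8) = -8 + (-16) = -24 m/s.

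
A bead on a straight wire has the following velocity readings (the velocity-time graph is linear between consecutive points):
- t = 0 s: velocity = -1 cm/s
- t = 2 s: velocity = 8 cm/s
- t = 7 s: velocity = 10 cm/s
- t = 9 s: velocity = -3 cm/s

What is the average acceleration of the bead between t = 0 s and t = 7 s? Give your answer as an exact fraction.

Average acceleration = Δv/Δt = (10 − -1)/(7 − 0) = 11/7 cm/s².

11/7 cm/s²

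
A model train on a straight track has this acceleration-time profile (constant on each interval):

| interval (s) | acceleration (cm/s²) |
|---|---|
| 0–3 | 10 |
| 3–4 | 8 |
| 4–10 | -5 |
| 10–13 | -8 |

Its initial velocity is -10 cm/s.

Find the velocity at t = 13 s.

-26 cm/s

Δv equals the area under the a-t graph; then v = v₀ + Δv.
0–3 s: 10 × 3 = 30 cm/s
3–4 s: 8 × 1 = 8 cm/s
4–10 s: -5 × 6 = -30 cm/s
10–13 s: -8 × 3 = -24 cm/s
Δv = -16 cm/s, so v(13) = -10 + (-16) = -26 cm/s.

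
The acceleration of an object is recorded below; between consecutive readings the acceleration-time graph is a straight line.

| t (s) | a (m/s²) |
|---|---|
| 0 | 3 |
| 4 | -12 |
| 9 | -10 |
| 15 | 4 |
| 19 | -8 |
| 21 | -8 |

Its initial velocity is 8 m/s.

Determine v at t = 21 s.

-107 m/s

Δv equals the area under the a-t graph; then v = v₀ + Δv.
0–4 s: ½(3 + -12)(4) = -18 m/s
4–9 s: ½(-12 + -10)(5) = -55 m/s
9–15 s: ½(-10 + 4)(6) = -18 m/s
15–19 s: ½(4 + -8)(4) = -8 m/s
19–21 s: -8 × 2 = -16 m/s
Δv = -115 m/s, so v(21) = 8 + (-115) = -107 m/s.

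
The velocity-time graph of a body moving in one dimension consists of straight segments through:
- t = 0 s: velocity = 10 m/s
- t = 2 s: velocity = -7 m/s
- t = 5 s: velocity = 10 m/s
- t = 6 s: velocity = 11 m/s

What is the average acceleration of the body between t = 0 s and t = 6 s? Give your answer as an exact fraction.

1/6 m/s²

Average acceleration = Δv/Δt = (11 − 10)/(6 − 0) = 1/6 m/s².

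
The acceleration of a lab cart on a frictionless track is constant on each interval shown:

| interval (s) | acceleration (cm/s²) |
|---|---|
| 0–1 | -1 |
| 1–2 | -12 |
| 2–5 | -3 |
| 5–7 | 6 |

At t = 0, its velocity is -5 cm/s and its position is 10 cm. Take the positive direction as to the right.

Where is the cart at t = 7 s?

-117 cm

On each constant-a segment, Δv = aΔt and Δx = v₀Δt + ½aΔt²; chain segment to segment.
0–1 s: v starts -5 cm/s; Δx = -5·1 + ½·-1·1² = -5.5 cm; v ends -6 cm/s.
1–2 s: v starts -6 cm/s; Δx = -6·1 + ½·-12·1² = -12 cm; v ends -18 cm/s.
2–5 s: v starts -18 cm/s; Δx = -18·3 + ½·-3·3² = -67.5 cm; v ends -27 cm/s.
5–7 s: v starts -27 cm/s; Δx = -27·2 + ½·6·2² = -42 cm; v ends -15 cm/s.
x(7) = 10 + Σ Δx = -117 cm.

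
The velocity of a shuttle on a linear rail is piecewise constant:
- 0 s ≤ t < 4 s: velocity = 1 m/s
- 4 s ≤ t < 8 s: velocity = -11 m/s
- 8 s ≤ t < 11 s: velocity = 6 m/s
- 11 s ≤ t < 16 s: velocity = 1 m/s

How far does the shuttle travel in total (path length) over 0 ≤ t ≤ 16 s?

Total distance travelled is ∫|v| dt — sum the magnitudes of each area piece.
0–4 s: |1| × 4 = 4 m
4–8 s: |-11| × 4 = 44 m
8–11 s: |6| × 3 = 18 m
11–16 s: |1| × 5 = 5 m
Total distance = 71 m

71 m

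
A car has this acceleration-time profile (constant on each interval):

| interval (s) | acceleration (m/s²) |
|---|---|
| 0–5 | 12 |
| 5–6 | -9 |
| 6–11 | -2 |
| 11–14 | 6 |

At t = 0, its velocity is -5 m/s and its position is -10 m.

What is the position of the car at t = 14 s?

505.5 m

On each constant-a segment, Δv = aΔt and Δx = v₀Δt + ½aΔt²; chain segment to segment.
0–5 s: v starts -5 m/s; Δx = -5·5 + ½·12·5² = 125 m; v ends 55 m/s.
5–6 s: v starts 55 m/s; Δx = 55·1 + ½·-9·1² = 50.5 m; v ends 46 m/s.
6–11 s: v starts 46 m/s; Δx = 46·5 + ½·-2·5² = 205 m; v ends 36 m/s.
11–14 s: v starts 36 m/s; Δx = 36·3 + ½·6·3² = 135 m; v ends 54 m/s.
x(14) = -10 + Σ Δx = 505.5 m.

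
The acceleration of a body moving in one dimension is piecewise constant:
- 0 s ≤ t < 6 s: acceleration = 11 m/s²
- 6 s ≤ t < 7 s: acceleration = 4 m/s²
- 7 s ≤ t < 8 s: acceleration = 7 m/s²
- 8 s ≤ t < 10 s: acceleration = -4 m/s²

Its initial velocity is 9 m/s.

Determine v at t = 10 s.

Δv equals the area under the a-t graph; then v = v₀ + Δv.
0–6 s: 11 × 6 = 66 m/s
6–7 s: 4 × 1 = 4 m/s
7–8 s: 7 × 1 = 7 m/s
8–10 s: -4 × 2 = -8 m/s
Δv = 69 m/s, so v(10) = 9 + (69) = 78 m/s.

78 m/s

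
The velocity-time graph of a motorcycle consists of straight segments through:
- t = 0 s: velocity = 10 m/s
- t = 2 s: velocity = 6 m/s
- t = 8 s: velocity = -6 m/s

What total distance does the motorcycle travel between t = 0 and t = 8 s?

Total distance travelled is ∫|v| dt — sum the magnitudes of each area piece.
0–2 s: |½(10 + 6)(2)| = 16 m
2–8 s: v = 0 at t = 5 s; triangle areas 9 + 9 = 18 m
Total distance = 34 m

34 m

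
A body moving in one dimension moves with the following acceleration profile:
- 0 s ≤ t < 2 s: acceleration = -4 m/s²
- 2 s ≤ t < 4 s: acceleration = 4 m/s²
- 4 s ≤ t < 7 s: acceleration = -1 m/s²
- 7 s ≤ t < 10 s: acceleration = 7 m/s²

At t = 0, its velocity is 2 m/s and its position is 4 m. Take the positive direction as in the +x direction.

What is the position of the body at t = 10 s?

26 m

On each constant-a segment, Δv = aΔt and Δx = v₀Δt + ½aΔt²; chain segment to segment.
0–2 s: v starts 2 m/s; Δx = 2·2 + ½·-4·2² = -4 m; v ends -6 m/s.
2–4 s: v starts -6 m/s; Δx = -6·2 + ½·4·2² = -4 m; v ends 2 m/s.
4–7 s: v starts 2 m/s; Δx = 2·3 + ½·-1·3² = 1.5 m; v ends -1 m/s.
7–10 s: v starts -1 m/s; Δx = -1·3 + ½·7·3² = 28.5 m; v ends 20 m/s.
x(10) = 4 + Σ Δx = 26 m.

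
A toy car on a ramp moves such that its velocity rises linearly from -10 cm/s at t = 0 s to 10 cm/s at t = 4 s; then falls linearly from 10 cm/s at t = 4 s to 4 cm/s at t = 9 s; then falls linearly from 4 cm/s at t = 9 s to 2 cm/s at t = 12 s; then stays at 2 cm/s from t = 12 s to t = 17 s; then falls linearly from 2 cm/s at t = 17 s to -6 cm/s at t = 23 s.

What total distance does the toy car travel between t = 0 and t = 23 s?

89 cm

Total distance travelled is ∫|v| dt — sum the magnitudes of each area piece.
0–4 s: v = 0 at t = 2 s; triangle areas 10 + 10 = 20 cm
4–9 s: |½(10 + 4)(5)| = 35 cm
9–12 s: |½(4 + 2)(3)| = 9 cm
12–17 s: |2| × 5 = 10 cm
17–23 s: v = 0 at t = 18.5 s; triangle areas 1.5 + 13.5 = 15 cm
Total distance = 89 cm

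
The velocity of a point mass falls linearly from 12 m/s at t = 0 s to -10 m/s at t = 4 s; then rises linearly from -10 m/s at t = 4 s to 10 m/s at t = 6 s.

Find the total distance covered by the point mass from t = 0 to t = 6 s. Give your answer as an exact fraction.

Total distance travelled is ∫|v| dt — sum the magnitudes of each area piece.
0–4 s: v = 0 at t = 24/11 s; triangle areas 144/11 + 100/11 = 244/11 m
4–6 s: v = 0 at t = 5 s; triangle areas 5 + 5 = 10 m
Total distance = 354/11 m

354/11 m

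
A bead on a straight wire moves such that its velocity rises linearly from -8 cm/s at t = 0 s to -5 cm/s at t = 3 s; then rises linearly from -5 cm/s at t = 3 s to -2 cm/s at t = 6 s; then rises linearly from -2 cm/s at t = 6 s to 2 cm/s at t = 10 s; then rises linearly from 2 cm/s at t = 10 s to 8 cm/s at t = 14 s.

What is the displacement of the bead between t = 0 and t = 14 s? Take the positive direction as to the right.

Net displacement equals the area under the velocity-time graph (areas below the axis count negative).
0–3 s: ½(-8 + -5)(3) = -19.5 cm
3–6 s: ½(-5 + -2)(3) = -10.5 cm
6–10 s: ½(-2 + 2)(4) = 0 cm
10–14 s: ½(2 + 8)(4) = 20 cm
Net displacement = -10 cm

-10 cm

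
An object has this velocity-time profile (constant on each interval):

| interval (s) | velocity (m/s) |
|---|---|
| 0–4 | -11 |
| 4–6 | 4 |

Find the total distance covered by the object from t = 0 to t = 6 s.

Total distance travelled is ∫|v| dt — sum the magnitudes of each area piece.
0–4 s: |-11| × 4 = 44 m
4–6 s: |4| × 2 = 8 m
Total distance = 52 m

52 m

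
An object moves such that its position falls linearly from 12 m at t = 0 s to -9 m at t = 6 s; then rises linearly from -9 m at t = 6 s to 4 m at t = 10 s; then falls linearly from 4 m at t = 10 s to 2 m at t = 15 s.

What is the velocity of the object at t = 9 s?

Velocity is the slope of the x-t graph on 6–10 s: (4 − -9)/(10 − 6) = 3.25 m/s.

3.25 m/s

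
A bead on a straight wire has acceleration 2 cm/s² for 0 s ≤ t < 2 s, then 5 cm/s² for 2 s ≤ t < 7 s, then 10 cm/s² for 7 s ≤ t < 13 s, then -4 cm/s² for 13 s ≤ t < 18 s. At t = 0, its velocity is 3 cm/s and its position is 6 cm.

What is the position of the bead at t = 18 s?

On each constant-a segment, Δv = aΔt and Δx = v₀Δt + ½aΔt²; chain segment to segment.
0–2 s: v starts 3 cm/s; Δx = 3·2 + ½·2·2² = 10 cm; v ends 7 cm/s.
2–7 s: v starts 7 cm/s; Δx = 7·5 + ½·5·5² = 97.5 cm; v ends 32 cm/s.
7–13 s: v starts 32 cm/s; Δx = 32·6 + ½·10·6² = 372 cm; v ends 92 cm/s.
13–18 s: v starts 92 cm/s; Δx = 92·5 + ½·-4·5² = 410 cm; v ends 72 cm/s.
x(18) = 6 + Σ Δx = 895.5 cm.

895.5 cm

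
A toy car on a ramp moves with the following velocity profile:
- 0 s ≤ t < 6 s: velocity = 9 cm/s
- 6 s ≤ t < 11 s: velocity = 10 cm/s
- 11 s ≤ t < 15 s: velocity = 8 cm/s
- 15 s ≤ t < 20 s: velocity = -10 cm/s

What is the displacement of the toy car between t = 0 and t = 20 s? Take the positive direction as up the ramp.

Net displacement equals the area under the velocity-time graph (areas below the axis count negative).
0–6 s: 9 × 6 = 54 cm
6–11 s: 10 × 5 = 50 cm
11–15 s: 8 × 4 = 32 cm
15–20 s: -10 × 5 = -50 cm
Net displacement = 86 cm

86 cm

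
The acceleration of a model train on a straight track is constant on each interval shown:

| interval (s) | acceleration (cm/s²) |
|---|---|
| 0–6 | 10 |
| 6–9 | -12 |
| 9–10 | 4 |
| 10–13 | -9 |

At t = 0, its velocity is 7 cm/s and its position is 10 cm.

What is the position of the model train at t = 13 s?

On each constant-a segment, Δv = aΔt and Δx = v₀Δt + ½aΔt²; chain segment to segment.
0–6 s: v starts 7 cm/s; Δx = 7·6 + ½·10·6² = 222 cm; v ends 67 cm/s.
6–9 s: v starts 67 cm/s; Δx = 67·3 + ½·-12·3² = 147 cm; v ends 31 cm/s.
9–10 s: v starts 31 cm/s; Δx = 31·1 + ½·4·1² = 33 cm; v ends 35 cm/s.
10–13 s: v starts 35 cm/s; Δx = 35·3 + ½·-9·3² = 64.5 cm; v ends 8 cm/s.
x(13) = 10 + Σ Δx = 476.5 cm.

476.5 cm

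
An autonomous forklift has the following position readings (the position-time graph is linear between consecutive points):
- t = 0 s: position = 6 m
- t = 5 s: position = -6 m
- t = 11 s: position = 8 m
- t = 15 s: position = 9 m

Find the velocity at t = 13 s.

Velocity is the slope of the x-t graph on 11–15 s: (9 − 8)/(15 − 11) = 0.25 m/s.

0.25 m/s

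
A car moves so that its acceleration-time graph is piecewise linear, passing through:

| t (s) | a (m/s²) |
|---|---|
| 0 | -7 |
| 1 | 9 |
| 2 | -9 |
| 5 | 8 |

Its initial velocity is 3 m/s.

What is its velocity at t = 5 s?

Δv equals the area under the a-t graph; then v = v₀ + Δv.
0–1 s: ½(-7 + 9)(1) = 1 m/s
1–2 s: ½(9 + -9)(1) = 0 m/s
2–5 s: ½(-9 + 8)(3) = -1.5 m/s
Δv = -0.5 m/s, so v(5) = 3 + (-0.5) = 2.5 m/s.

2.5 m/s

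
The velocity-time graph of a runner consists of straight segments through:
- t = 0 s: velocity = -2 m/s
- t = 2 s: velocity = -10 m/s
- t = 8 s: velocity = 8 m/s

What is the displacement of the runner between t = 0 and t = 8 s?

Displacement is the signed area under the v-t curve.
0–2 s: ½(-2 + -10)(2) = -12 m
2–8 s: ½(-10 + 8)(6) = -6 m
Net displacement = -18 m

-18 m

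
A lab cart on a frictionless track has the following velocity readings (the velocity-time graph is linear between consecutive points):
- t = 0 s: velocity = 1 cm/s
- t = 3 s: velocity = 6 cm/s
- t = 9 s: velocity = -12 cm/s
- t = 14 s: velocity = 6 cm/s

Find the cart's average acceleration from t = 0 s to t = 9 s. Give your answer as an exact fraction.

Average acceleration = Δv/Δt = (-12 − 1)/(9 − 0) = -13/9 cm/s².

-13/9 cm/s²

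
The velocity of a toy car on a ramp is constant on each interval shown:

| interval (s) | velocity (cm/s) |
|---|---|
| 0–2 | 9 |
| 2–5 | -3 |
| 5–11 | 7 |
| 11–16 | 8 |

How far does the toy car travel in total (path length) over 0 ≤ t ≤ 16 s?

109 cm

Total distance travelled is ∫|v| dt — sum the magnitudes of each area piece.
0–2 s: |9| × 2 = 18 cm
2–5 s: |-3| × 3 = 9 cm
5–11 s: |7| × 6 = 42 cm
11–16 s: |8| × 5 = 40 cm
Total distance = 109 cm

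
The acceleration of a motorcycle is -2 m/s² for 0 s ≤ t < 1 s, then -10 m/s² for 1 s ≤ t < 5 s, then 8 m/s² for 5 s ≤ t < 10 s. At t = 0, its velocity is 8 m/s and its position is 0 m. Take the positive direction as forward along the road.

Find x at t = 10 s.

-119 m

On each constant-a segment, Δv = aΔt and Δx = v₀Δt + ½aΔt²; chain segment to segment.
0–1 s: v starts 8 m/s; Δx = 8·1 + ½·-2·1² = 7 m; v ends 6 m/s.
1–5 s: v starts 6 m/s; Δx = 6·4 + ½·-10·4² = -56 m; v ends -34 m/s.
5–10 s: v starts -34 m/s; Δx = -34·5 + ½·8·5² = -70 m; v ends 6 m/s.
x(10) = 0 + Σ Δx = -119 m.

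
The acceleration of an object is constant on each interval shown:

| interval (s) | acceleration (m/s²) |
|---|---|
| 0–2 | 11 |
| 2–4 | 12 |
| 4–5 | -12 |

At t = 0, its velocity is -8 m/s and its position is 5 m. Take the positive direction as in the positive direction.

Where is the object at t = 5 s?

95 m

On each constant-a segment, Δv = aΔt and Δx = v₀Δt + ½aΔt²; chain segment to segment.
0–2 s: v starts -8 m/s; Δx = -8·2 + ½·11·2² = 6 m; v ends 14 m/s.
2–4 s: v starts 14 m/s; Δx = 14·2 + ½·12·2² = 52 m; v ends 38 m/s.
4–5 s: v starts 38 m/s; Δx = 38·1 + ½·-12·1² = 32 m; v ends 26 m/s.
x(5) = 5 + Σ Δx = 95 m.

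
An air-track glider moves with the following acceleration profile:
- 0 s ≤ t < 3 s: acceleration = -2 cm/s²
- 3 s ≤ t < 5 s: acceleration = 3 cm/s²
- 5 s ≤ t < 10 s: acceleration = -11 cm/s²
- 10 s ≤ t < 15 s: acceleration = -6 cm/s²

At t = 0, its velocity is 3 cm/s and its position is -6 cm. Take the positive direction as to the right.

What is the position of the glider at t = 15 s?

-463.5 cm

On each constant-a segment, Δv = aΔt and Δx = v₀Δt + ½aΔt²; chain segment to segment.
0–3 s: v starts 3 cm/s; Δx = 3·3 + ½·-2·3² = 0 cm; v ends -3 cm/s.
3–5 s: v starts -3 cm/s; Δx = -3·2 + ½·3·2² = 0 cm; v ends 3 cm/s.
5–10 s: v starts 3 cm/s; Δx = 3·5 + ½·-11·5² = -122.5 cm; v ends -52 cm/s.
10–15 s: v starts -52 cm/s; Δx = -52·5 + ½·-6·5² = -335 cm; v ends -82 cm/s.
x(15) = -6 + Σ Δx = -463.5 cm.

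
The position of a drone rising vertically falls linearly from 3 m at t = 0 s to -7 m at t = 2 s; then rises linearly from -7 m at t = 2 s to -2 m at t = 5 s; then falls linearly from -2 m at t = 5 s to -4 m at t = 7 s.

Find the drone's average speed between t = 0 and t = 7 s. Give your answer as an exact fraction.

17/7 m/s

Average speed = (total path length)/(elapsed time); on a piecewise-linear x-t graph the path length is Σ|Δx|.
0–2 s: |Δx| = |-7 − 3| = 10 m
2–5 s: |Δx| = |-2 − -7| = 5 m
5–7 s: |Δx| = |-4 − -2| = 2 m
Total path = 17 m; average speed = 17/7 = 17/7 m/s.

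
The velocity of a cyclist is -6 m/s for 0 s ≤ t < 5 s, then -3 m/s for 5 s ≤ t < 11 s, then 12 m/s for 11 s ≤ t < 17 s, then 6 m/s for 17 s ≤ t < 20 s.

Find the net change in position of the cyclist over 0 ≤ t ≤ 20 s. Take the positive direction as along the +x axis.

42 m

Net displacement equals the area under the velocity-time graph (areas below the axis count negative).
0–5 s: -6 × 5 = -30 m
5–11 s: -3 × 6 = -18 m
11–17 s: 12 × 6 = 72 m
17–20 s: 6 × 3 = 18 m
Net displacement = 42 m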